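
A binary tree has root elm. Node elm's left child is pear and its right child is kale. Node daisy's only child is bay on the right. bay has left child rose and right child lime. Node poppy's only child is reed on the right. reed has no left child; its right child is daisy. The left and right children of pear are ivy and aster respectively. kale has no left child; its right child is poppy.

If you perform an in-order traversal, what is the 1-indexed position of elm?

4

In-order visits the left subtree, then the node, then the right subtree.
At elm: go left to pear.
  At pear: go left to ivy.
    ivy is a leaf — visit ivy.
  Visit pear.
  At pear: go right to aster.
    aster is a leaf — visit aster.
Visit elm.
At elm: go right to kale.
  At kale: no left child.
  Visit kale.
  At kale: go right to poppy.
    At poppy: no left child.
    Visit poppy.
    At poppy: go right to reed.
      At reed: no left child.
      Visit reed.
      At reed: go right to daisy.
        At daisy: no left child.
        Visit daisy.
        At daisy: go right to bay.
          At bay: go left to rose.
            rose is a leaf — visit rose.
          Visit bay.
          At bay: go right to lime.
            lime is a leaf — visit lime.
Full in-order sequence: ivy, pear, aster, elm, kale, poppy, reed, daisy, rose, bay, lime.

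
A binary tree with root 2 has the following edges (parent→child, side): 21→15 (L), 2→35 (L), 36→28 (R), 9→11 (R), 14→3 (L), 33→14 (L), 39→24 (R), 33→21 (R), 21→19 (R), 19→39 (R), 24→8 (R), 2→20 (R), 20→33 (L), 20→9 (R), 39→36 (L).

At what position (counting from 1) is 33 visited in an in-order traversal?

5

In-order visits the left subtree, then the node, then the right subtree.
At 2: go left to 35.
  35 is a leaf — visit 35.
Visit 2.
At 2: go right to 20.
  At 20: go left to 33.
    At 33: go left to 14.
      At 14: go left to 3.
        3 is a leaf — visit 3.
      Visit 14.
      At 14: no right child.
    Visit 33.
    At 33: go right to 21.
      At 21: go left to 15.
        15 is a leaf — visit 15.
      Visit 21.
      At 21: go right to 19.
        At 19: no left child.
        Visit 19.
        At 19: go right to 39.
          At 39: go left to 36.
            At 36: no left child.
            Visit 36.
            At 36: go right to 28.
              28 is a leaf — visit 28.
          Visit 39.
          At 39: go right to 24.
            At 24: no left child.
            Visit 24.
            At 24: go right to 8.
              8 is a leaf — visit 8.
  Visit 20.
  At 20: go right to 9.
    At 9: no left child.
    Visit 9.
    At 9: go right to 11.
      11 is a leaf — visit 11.
Full in-order sequence: 35, 2, 3, 14, 33, 15, 21, 19, 36, 28, 39, 24, 8, 20, 9, 11.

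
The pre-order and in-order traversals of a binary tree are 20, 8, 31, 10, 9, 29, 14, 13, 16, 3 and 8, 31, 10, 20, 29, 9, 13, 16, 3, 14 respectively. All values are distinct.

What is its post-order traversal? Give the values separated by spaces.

10 31 8 29 3 16 13 14 9 20

The first element of pre-order is the root; it splits in-order into left and right subtrees.
Root 20: left subtree has 3 nodes {8, 31, 10}, right has 6 {29, 9, 13, 16, 3, 14}.
  Root 8: left subtree has 0 nodes { }, right has 2 {31, 10}.
    Root 31: left subtree has 0 nodes { }, right has 1 {10}.
  Root 9: left subtree has 1 node {29}, right has 4 {13, 16, 3, 14}.
    Root 14: left subtree has 3 nodes {13, 16, 3}, right has 0 { }.
      Root 13: left subtree has 0 nodes { }, right has 2 {16, 3}.
        Root 16: left subtree has 0 nodes { }, right has 1 {3}.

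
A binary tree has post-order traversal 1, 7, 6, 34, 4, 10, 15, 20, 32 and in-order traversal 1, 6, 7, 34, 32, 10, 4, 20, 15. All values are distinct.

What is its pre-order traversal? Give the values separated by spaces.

32 34 6 1 7 20 10 4 15

The last element of post-order is the root; it splits in-order into left and right subtrees.
Root 32: left subtree has 4 nodes {1, 6, 7, 34}, right has 4 {10, 4, 20, 15}.
  Root 34: left subtree has 3 nodes {1, 6, 7}, right has 0 { }.
    Root 6: left subtree has 1 node {1}, right has 1 {7}.
  Root 20: left subtree has 2 nodes {10, 4}, right has 1 {15}.
    Root 10: left subtree has 0 nodes { }, right has 1 {4}.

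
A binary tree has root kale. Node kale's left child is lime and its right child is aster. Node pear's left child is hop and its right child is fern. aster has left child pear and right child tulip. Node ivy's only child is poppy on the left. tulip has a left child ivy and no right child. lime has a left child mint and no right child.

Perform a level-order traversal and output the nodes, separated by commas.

Level-order visits nodes level by level from the root, left to right within each level.
Level 0: kale
Level 1: lime, aster
Level 2: mint, pear, tulip
Level 3: hop, fern, ivy
Level 4: poppy

kale, lime, aster, mint, pear, tulip, hop, fern, ivy, poppy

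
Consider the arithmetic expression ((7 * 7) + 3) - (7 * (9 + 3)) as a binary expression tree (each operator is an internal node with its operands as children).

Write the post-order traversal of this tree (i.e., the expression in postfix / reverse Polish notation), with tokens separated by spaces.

7 7 * 3 + 7 9 3 + * -

Post-order on an expression tree gives postfix notation: for each operator, emit left operand, right operand, then the operator.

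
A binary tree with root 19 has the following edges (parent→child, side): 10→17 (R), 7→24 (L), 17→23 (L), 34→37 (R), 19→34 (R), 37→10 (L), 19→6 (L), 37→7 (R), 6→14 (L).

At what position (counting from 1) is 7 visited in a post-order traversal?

7

Post-order visits the left subtree, then the right subtree, then the node.
At 19: go left to 6.
  At 6: go left to 14.
    14 is a leaf — visit 14.
  At 6: no right child.
  Visit 6.
At 19: go right to 34.
  At 34: no left child.
  At 34: go right to 37.
    At 37: go left to 10.
      At 10: no left child.
      At 10: go right to 17.
        At 17: go left to 23.
          23 is a leaf — visit 23.
        At 17: no right child.
        Visit 17.
      Visit 10.
    At 37: go right to 7.
      At 7: go left to 24.
        24 is a leaf — visit 24.
      At 7: no right child.
      Visit 7.
    Visit 37.
  Visit 34.
Visit 19.
Full post-order sequence: 14, 6, 23, 17, 10, 24, 7, 37, 34, 19.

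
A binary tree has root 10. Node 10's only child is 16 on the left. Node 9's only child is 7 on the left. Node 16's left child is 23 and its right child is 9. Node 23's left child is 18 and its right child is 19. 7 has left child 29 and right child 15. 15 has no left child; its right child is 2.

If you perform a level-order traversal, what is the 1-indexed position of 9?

4

Level-order visits nodes level by level from the root, left to right within each level.
Level 0: 10
Level 1: 16
Level 2: 23, 9
Level 3: 18, 19, 7
Level 4: 29, 15
Level 5: 2
Full level-order sequence: 10, 16, 23, 9, 18, 19, 7, 29, 15, 2.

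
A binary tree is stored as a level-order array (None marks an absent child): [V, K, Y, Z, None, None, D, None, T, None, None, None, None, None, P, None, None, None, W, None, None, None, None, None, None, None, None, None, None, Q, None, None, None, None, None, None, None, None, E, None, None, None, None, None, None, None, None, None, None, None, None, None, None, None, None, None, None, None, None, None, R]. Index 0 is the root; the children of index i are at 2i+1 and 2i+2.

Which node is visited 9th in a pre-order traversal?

P

Pre-order visits the node, then its left subtree, then its right subtree.
Visit V.
At V: go left to K.
  Visit K.
  At K: go left to Z.
    Visit Z.
    At Z: no left child.
    At Z: go right to T.
      Visit T.
      At T: no left child.
      At T: go right to W.
        Visit W.
        At W: no left child.
        At W: go right to E.
          E is a leaf — visit E.
  At K: no right child.
At V: go right to Y.
  Visit Y.
  At Y: no left child.
  At Y: go right to D.
    Visit D.
    At D: no left child.
    At D: go right to P.
      Visit P.
      At P: go left to Q.
        Visit Q.
        At Q: no left child.
        At Q: go right to R.
          R is a leaf — visit R.
      At P: no right child.
Full pre-order sequence: V, K, Z, T, W, E, Y, D, P, Q, R.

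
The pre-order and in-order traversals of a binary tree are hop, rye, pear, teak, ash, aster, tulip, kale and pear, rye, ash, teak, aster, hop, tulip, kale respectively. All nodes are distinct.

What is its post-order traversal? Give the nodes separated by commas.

The first element of pre-order is the root; it splits in-order into left and right subtrees.
Root hop: left subtree has 5 nodes {pear, rye, ash, teak, aster}, right has 2 {tulip, kale}.
  Root rye: left subtree has 1 node {pear}, right has 3 {ash, teak, aster}.
    Root teak: left subtree has 1 node {ash}, right has 1 {aster}.
  Root tulip: left subtree has 0 nodes { }, right has 1 {kale}.

pear, ash, aster, teak, rye, kale, tulip, hop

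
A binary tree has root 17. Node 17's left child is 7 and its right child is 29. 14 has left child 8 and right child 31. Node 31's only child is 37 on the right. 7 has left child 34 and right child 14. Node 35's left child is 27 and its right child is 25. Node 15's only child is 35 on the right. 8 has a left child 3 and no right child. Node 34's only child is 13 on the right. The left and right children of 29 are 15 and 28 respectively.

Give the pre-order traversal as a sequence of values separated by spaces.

Pre-order visits the node, then its left subtree, then its right subtree.
Visit 17.
At 17: go left to 7.
  Visit 7.
  At 7: go left to 34.
    Visit 34.
    At 34: no left child.
    At 34: go right to 13.
      13 is a leaf — visit 13.
  At 7: go right to 14.
    Visit 14.
    At 14: go left to 8.
      Visit 8.
      At 8: go left to 3.
        3 is a leaf — visit 3.
      At 8: no right child.
    At 14: go right to 31.
      Visit 31.
      At 31: no left child.
      At 31: go right to 37.
        37 is a leaf — visit 37.
At 17: go right to 29.
  Visit 29.
  At 29: go left to 15.
    Visit 15.
    At 15: no left child.
    At 15: go right to 35.
      Visit 35.
      At 35: go left to 27.
        27 is a leaf — visit 27.
      At 35: go right to 25.
        25 is a leaf — visit 25.
  At 29: go right to 28.
    28 is a leaf — visit 28.

17 7 34 13 14 8 3 31 37 29 15 35 27 25 28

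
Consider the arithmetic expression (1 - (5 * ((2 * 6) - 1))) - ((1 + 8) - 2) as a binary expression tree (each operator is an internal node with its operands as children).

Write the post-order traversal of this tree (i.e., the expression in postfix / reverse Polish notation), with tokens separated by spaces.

1 5 2 6 * 1 - * - 1 8 + 2 - -

Post-order on an expression tree gives postfix notation: for each operator, emit left operand, right operand, then the operator.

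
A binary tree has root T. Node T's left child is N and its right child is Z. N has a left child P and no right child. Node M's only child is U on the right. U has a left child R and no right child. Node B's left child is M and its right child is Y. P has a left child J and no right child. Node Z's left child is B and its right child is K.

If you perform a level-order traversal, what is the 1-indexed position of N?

2

Level-order visits nodes level by level from the root, left to right within each level.
Level 0: T
Level 1: N, Z
Level 2: P, B, K
Level 3: J, M, Y
Level 4: U
Level 5: R
Full level-order sequence: T, N, Z, P, B, K, J, M, Y, U, R.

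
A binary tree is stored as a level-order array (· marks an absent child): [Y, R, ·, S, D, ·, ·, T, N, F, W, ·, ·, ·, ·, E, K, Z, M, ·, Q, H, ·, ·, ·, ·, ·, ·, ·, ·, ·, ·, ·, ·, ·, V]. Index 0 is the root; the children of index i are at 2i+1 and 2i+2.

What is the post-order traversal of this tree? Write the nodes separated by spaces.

Post-order visits the left subtree, then the right subtree, then the node.
At Y: go left to R.
  At R: go left to S.
    At S: go left to T.
      At T: go left to E.
        E is a leaf — visit E.
      At T: go right to K.
        K is a leaf — visit K.
      Visit T.
    At S: go right to N.
      At N: go left to Z.
        At Z: go left to V.
          V is a leaf — visit V.
        At Z: no right child.
        Visit Z.
      At N: go right to M.
        M is a leaf — visit M.
      Visit N.
    Visit S.
  At R: go right to D.
    At D: go left to F.
      At F: no left child.
      At F: go right to Q.
        Q is a leaf — visit Q.
      Visit F.
    At D: go right to W.
      At W: go left to H.
        H is a leaf — visit H.
      At W: no right child.
      Visit W.
    Visit D.
  Visit R.
At Y: no right child.
Visit Y.

E K T V Z M N S Q F H W D R Y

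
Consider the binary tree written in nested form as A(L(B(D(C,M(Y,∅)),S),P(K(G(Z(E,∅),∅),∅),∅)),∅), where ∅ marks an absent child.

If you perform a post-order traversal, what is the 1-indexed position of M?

Post-order visits the left subtree, then the right subtree, then the node.
At A: go left to L.
  At L: go left to B.
    At B: go left to D.
      At D: go left to C.
        C is a leaf — visit C.
      At D: go right to M.
        At M: go left to Y.
          Y is a leaf — visit Y.
        At M: no right child.
        Visit M.
      Visit D.
    At B: go right to S.
      S is a leaf — visit S.
    Visit B.
  At L: go right to P.
    At P: go left to K.
      At K: go left to G.
        At G: go left to Z.
          At Z: go left to E.
            E is a leaf — visit E.
          At Z: no right child.
          Visit Z.
        At G: no right child.
        Visit G.
      At K: no right child.
      Visit K.
    At P: no right child.
    Visit P.
  Visit L.
At A: no right child.
Visit A.
Full post-order sequence: C, Y, M, D, S, B, E, Z, G, K, P, L, A.

3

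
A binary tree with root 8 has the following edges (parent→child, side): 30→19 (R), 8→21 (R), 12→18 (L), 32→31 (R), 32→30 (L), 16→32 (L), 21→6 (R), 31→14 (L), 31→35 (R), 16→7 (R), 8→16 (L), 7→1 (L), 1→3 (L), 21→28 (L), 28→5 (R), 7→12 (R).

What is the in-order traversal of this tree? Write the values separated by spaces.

30 19 32 14 31 35 16 3 1 7 18 12 8 28 5 21 6

In-order visits the left subtree, then the node, then the right subtree.
At 8: go left to 16.
  At 16: go left to 32.
    At 32: go left to 30.
      At 30: no left child.
      Visit 30.
      At 30: go right to 19.
        19 is a leaf — visit 19.
    Visit 32.
    At 32: go right to 31.
      At 31: go left to 14.
        14 is a leaf — visit 14.
      Visit 31.
      At 31: go right to 35.
        35 is a leaf — visit 35.
  Visit 16.
  At 16: go right to 7.
    At 7: go left to 1.
      At 1: go left to 3.
        3 is a leaf — visit 3.
      Visit 1.
      At 1: no right child.
    Visit 7.
    At 7: go right to 12.
      At 12: go left to 18.
        18 is a leaf — visit 18.
      Visit 12.
      At 12: no right child.
Visit 8.
At 8: go right to 21.
  At 21: go left to 28.
    At 28: no left child.
    Visit 28.
    At 28: go right to 5.
      5 is a leaf — visit 5.
  Visit 21.
  At 21: go right to 6.
    6 is a leaf — visit 6.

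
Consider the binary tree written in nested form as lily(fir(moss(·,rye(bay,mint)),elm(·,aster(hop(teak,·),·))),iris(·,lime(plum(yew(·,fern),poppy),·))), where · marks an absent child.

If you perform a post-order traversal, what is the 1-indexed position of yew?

Post-order visits the left subtree, then the right subtree, then the node.
At lily: go left to fir.
  At fir: go left to moss.
    At moss: no left child.
    At moss: go right to rye.
      At rye: go left to bay.
        bay is a leaf — visit bay.
      At rye: go right to mint.
        mint is a leaf — visit mint.
      Visit rye.
    Visit moss.
  At fir: go right to elm.
    At elm: no left child.
    At elm: go right to aster.
      At aster: go left to hop.
        At hop: go left to teak.
          teak is a leaf — visit teak.
        At hop: no right child.
        Visit hop.
      At aster: no right child.
      Visit aster.
    Visit elm.
  Visit fir.
At lily: go right to iris.
  At iris: no left child.
  At iris: go right to lime.
    At lime: go left to plum.
      At plum: go left to yew.
        At yew: no left child.
        At yew: go right to fern.
          fern is a leaf — visit fern.
        Visit yew.
      At plum: go right to poppy.
        poppy is a leaf — visit poppy.
      Visit plum.
    At lime: no right child.
    Visit lime.
  Visit iris.
Visit lily.
Full post-order sequence: bay, mint, rye, moss, teak, hop, aster, elm, fir, fern, yew, poppy, plum, lime, iris, lily.

11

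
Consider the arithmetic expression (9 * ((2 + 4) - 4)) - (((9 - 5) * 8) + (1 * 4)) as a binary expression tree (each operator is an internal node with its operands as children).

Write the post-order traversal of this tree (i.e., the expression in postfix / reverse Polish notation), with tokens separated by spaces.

9 2 4 + 4 - * 9 5 - 8 * 1 4 * + -

Post-order on an expression tree gives postfix notation: for each operator, emit left operand, right operand, then the operator.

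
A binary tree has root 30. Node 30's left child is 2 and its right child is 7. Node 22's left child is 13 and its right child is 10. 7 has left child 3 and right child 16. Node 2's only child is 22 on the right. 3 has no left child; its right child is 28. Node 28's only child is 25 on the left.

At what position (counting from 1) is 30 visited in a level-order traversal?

Level-order visits nodes level by level from the root, left to right within each level.
Level 0: 30
Level 1: 2, 7
Level 2: 22, 3, 16
Level 3: 13, 10, 28
Level 4: 25
Full level-order sequence: 30, 2, 7, 22, 3, 16, 13, 10, 28, 25.

1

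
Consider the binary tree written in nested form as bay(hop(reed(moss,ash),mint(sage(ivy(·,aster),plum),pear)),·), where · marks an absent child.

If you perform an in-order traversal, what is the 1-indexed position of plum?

8

In-order visits the left subtree, then the node, then the right subtree.
At bay: go left to hop.
  At hop: go left to reed.
    At reed: go left to moss.
      moss is a leaf — visit moss.
    Visit reed.
    At reed: go right to ash.
      ash is a leaf — visit ash.
  Visit hop.
  At hop: go right to mint.
    At mint: go left to sage.
      At sage: go left to ivy.
        At ivy: no left child.
        Visit ivy.
        At ivy: go right to aster.
          aster is a leaf — visit aster.
      Visit sage.
      At sage: go right to plum.
        plum is a leaf — visit plum.
    Visit mint.
    At mint: go right to pear.
      pear is a leaf — visit pear.
Visit bay.
At bay: no right child.
Full in-order sequence: moss, reed, ash, hop, ivy, aster, sage, plum, mint, pear, bay.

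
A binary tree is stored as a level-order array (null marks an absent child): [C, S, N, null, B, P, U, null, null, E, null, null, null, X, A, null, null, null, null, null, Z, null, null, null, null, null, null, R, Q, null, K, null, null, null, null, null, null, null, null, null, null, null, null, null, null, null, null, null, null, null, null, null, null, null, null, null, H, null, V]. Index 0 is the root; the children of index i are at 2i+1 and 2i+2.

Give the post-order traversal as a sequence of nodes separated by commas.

Z, E, B, S, P, H, R, V, Q, X, K, A, U, N, C

Post-order visits the left subtree, then the right subtree, then the node.
At C: go left to S.
  At S: no left child.
  At S: go right to B.
    At B: go left to E.
      At E: no left child.
      At E: go right to Z.
        Z is a leaf — visit Z.
      Visit E.
    At B: no right child.
    Visit B.
  Visit S.
At C: go right to N.
  At N: go left to P.
    P is a leaf — visit P.
  At N: go right to U.
    At U: go left to X.
      At X: go left to R.
        At R: no left child.
        At R: go right to H.
          H is a leaf — visit H.
        Visit R.
      At X: go right to Q.
        At Q: no left child.
        At Q: go right to V.
          V is a leaf — visit V.
        Visit Q.
      Visit X.
    At U: go right to A.
      At A: no left child.
      At A: go right to K.
        K is a leaf — visit K.
      Visit A.
    Visit U.
  Visit N.
Visit C.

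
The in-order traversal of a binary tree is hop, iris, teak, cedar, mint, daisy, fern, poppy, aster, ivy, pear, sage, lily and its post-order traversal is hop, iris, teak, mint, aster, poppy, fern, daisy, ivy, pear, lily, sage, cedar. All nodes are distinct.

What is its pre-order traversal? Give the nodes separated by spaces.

cedar teak iris hop sage pear ivy daisy mint fern poppy aster lily

The last element of post-order is the root; it splits in-order into left and right subtrees.
Root cedar: left subtree has 3 nodes {hop, iris, teak}, right has 9 {mint, daisy, fern, poppy, aster, ivy, pear, sage, lily}.
  Root teak: left subtree has 2 nodes {hop, iris}, right has 0 { }.
    Root iris: left subtree has 1 node {hop}, right has 0 { }.
  Root sage: left subtree has 7 nodes {mint, daisy, fern, poppy, aster, ivy, pear}, right has 1 {lily}.
    Root pear: left subtree has 6 nodes {mint, daisy, fern, poppy, aster, ivy}, right has 0 { }.
      Root ivy: left subtree has 5 nodes {mint, daisy, fern, poppy, aster}, right has 0 { }.
        Root daisy: left subtree has 1 node {mint}, right has 3 {fern, poppy, aster}.
          Root fern: left subtree has 0 nodes { }, right has 2 {poppy, aster}.
            Root poppy: left subtree has 0 nodes { }, right has 1 {aster}.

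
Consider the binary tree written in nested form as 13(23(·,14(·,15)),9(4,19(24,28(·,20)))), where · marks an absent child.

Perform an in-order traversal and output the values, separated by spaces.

In-order visits the left subtree, then the node, then the right subtree.
At 13: go left to 23.
  At 23: no left child.
  Visit 23.
  At 23: go right to 14.
    At 14: no left child.
    Visit 14.
    At 14: go right to 15.
      15 is a leaf — visit 15.
Visit 13.
At 13: go right to 9.
  At 9: go left to 4.
    4 is a leaf — visit 4.
  Visit 9.
  At 9: go right to 19.
    At 19: go left to 24.
      24 is a leaf — visit 24.
    Visit 19.
    At 19: go right to 28.
      At 28: no left child.
      Visit 28.
      At 28: go right to 20.
        20 is a leaf — visit 20.

23 14 15 13 4 9 24 19 28 20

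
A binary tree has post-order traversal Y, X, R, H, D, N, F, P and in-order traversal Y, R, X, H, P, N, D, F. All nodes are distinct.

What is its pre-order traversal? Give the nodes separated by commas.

The last element of post-order is the root; it splits in-order into left and right subtrees.
Root P: left subtree has 4 nodes {Y, R, X, H}, right has 3 {N, D, F}.
  Root H: left subtree has 3 nodes {Y, R, X}, right has 0 { }.
    Root R: left subtree has 1 node {Y}, right has 1 {X}.
  Root F: left subtree has 2 nodes {N, D}, right has 0 { }.
    Root N: left subtree has 0 nodes { }, right has 1 {D}.

P, H, R, Y, X, F, N, D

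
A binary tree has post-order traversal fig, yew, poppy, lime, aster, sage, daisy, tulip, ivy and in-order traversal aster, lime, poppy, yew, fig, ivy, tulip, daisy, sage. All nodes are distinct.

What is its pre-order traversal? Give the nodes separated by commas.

The last element of post-order is the root; it splits in-order into left and right subtrees.
Root ivy: left subtree has 5 nodes {aster, lime, poppy, yew, fig}, right has 3 {tulip, daisy, sage}.
  Root aster: left subtree has 0 nodes { }, right has 4 {lime, poppy, yew, fig}.
    Root lime: left subtree has 0 nodes { }, right has 3 {poppy, yew, fig}.
      Root poppy: left subtree has 0 nodes { }, right has 2 {yew, fig}.
        Root yew: left subtree has 0 nodes { }, right has 1 {fig}.
  Root tulip: left subtree has 0 nodes { }, right has 2 {daisy, sage}.
    Root daisy: left subtree has 0 nodes { }, right has 1 {sage}.

ivy, aster, lime, poppy, yew, fig, tulip, daisy, sage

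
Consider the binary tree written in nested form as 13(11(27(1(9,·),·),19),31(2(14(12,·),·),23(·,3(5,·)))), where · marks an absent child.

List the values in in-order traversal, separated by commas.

9, 1, 27, 11, 19, 13, 12, 14, 2, 31, 23, 5, 3

In-order visits the left subtree, then the node, then the right subtree.
At 13: go left to 11.
  At 11: go left to 27.
    At 27: go left to 1.
      At 1: go left to 9.
        9 is a leaf — visit 9.
      Visit 1.
      At 1: no right child.
    Visit 27.
    At 27: no right child.
  Visit 11.
  At 11: go right to 19.
    19 is a leaf — visit 19.
Visit 13.
At 13: go right to 31.
  At 31: go left to 2.
    At 2: go left to 14.
      At 14: go left to 12.
        12 is a leaf — visit 12.
      Visit 14.
      At 14: no right child.
    Visit 2.
    At 2: no right child.
  Visit 31.
  At 31: go right to 23.
    At 23: no left child.
    Visit 23.
    At 23: go right to 3.
      At 3: go left to 5.
        5 is a leaf — visit 5.
      Visit 3.
      At 3: no right child.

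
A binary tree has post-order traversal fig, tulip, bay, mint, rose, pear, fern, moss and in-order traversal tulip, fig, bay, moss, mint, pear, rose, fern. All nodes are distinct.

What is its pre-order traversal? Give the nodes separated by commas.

moss, bay, tulip, fig, fern, pear, mint, rose

The last element of post-order is the root; it splits in-order into left and right subtrees.
Root moss: left subtree has 3 nodes {tulip, fig, bay}, right has 4 {mint, pear, rose, fern}.
  Root bay: left subtree has 2 nodes {tulip, fig}, right has 0 { }.
    Root tulip: left subtree has 0 nodes { }, right has 1 {fig}.
  Root fern: left subtree has 3 nodes {mint, pear, rose}, right has 0 { }.
    Root pear: left subtree has 1 node {mint}, right has 1 {rose}.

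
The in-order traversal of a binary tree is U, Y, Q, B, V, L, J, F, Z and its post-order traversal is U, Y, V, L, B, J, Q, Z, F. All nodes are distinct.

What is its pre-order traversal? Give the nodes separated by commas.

F, Q, Y, U, J, B, L, V, Z

The last element of post-order is the root; it splits in-order into left and right subtrees.
Root F: left subtree has 7 nodes {U, Y, Q, B, V, L, J}, right has 1 {Z}.
  Root Q: left subtree has 2 nodes {U, Y}, right has 4 {B, V, L, J}.
    Root Y: left subtree has 1 node {U}, right has 0 { }.
    Root J: left subtree has 3 nodes {B, V, L}, right has 0 { }.
      Root B: left subtree has 0 nodes { }, right has 2 {V, L}.
        Root L: left subtree has 1 node {V}, right has 0 { }.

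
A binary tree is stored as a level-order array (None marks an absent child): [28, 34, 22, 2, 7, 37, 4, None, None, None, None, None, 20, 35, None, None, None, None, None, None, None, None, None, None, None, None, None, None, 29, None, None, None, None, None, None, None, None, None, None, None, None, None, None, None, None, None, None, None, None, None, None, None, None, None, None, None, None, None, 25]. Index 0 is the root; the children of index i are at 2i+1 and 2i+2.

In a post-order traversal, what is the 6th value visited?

25

Post-order visits the left subtree, then the right subtree, then the node.
At 28: go left to 34.
  At 34: go left to 2.
    2 is a leaf — visit 2.
  At 34: go right to 7.
    7 is a leaf — visit 7.
  Visit 34.
At 28: go right to 22.
  At 22: go left to 37.
    At 37: no left child.
    At 37: go right to 20.
      20 is a leaf — visit 20.
    Visit 37.
  At 22: go right to 4.
    At 4: go left to 35.
      At 35: no left child.
      At 35: go right to 29.
        At 29: no left child.
        At 29: go right to 25.
          25 is a leaf — visit 25.
        Visit 29.
      Visit 35.
    At 4: no right child.
    Visit 4.
  Visit 22.
Visit 28.
Full post-order sequence: 2, 7, 34, 20, 37, 25, 29, 35, 4, 22, 28.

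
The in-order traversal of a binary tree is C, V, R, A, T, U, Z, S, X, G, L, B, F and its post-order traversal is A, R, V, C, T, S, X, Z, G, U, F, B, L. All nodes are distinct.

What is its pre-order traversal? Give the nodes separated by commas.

L, U, T, C, V, R, A, G, Z, X, S, B, F

The last element of post-order is the root; it splits in-order into left and right subtrees.
Root L: left subtree has 10 nodes {C, V, R, A, T, U, Z, S, X, G}, right has 2 {B, F}.
  Root U: left subtree has 5 nodes {C, V, R, A, T}, right has 4 {Z, S, X, G}.
    Root T: left subtree has 4 nodes {C, V, R, A}, right has 0 { }.
      Root C: left subtree has 0 nodes { }, right has 3 {V, R, A}.
        Root V: left subtree has 0 nodes { }, right has 2 {R, A}.
          Root R: left subtree has 0 nodes { }, right has 1 {A}.
    Root G: left subtree has 3 nodes {Z, S, X}, right has 0 { }.
      Root Z: left subtree has 0 nodes { }, right has 2 {S, X}.
        Root X: left subtree has 1 node {S}, right has 0 { }.
  Root B: left subtree has 0 nodes { }, right has 1 {F}.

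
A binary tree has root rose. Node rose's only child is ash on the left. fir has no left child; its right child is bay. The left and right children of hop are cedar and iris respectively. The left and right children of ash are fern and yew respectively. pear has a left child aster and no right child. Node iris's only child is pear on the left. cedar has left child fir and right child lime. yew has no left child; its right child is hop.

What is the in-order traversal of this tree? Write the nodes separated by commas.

fern, ash, yew, fir, bay, cedar, lime, hop, aster, pear, iris, rose

In-order visits the left subtree, then the node, then the right subtree.
At rose: go left to ash.
  At ash: go left to fern.
    fern is a leaf — visit fern.
  Visit ash.
  At ash: go right to yew.
    At yew: no left child.
    Visit yew.
    At yew: go right to hop.
      At hop: go left to cedar.
        At cedar: go left to fir.
          At fir: no left child.
          Visit fir.
          At fir: go right to bay.
            bay is a leaf — visit bay.
        Visit cedar.
        At cedar: go right to lime.
          lime is a leaf — visit lime.
      Visit hop.
      At hop: go right to iris.
        At iris: go left to pear.
          At pear: go left to aster.
            aster is a leaf — visit aster.
          Visit pear.
          At pear: no right child.
        Visit iris.
        At iris: no right child.
Visit rose.
At rose: no right child.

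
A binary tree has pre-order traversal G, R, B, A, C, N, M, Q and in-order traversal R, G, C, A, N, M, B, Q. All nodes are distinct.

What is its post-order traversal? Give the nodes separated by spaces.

The first element of pre-order is the root; it splits in-order into left and right subtrees.
Root G: left subtree has 1 node {R}, right has 6 {C, A, N, M, B, Q}.
  Root B: left subtree has 4 nodes {C, A, N, M}, right has 1 {Q}.
    Root A: left subtree has 1 node {C}, right has 2 {N, M}.
      Root N: left subtree has 0 nodes { }, right has 1 {M}.

R C M N A Q B G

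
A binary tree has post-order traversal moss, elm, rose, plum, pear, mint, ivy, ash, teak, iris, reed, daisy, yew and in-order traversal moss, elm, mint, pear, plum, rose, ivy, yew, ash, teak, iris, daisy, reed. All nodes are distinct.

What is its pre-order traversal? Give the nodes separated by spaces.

The last element of post-order is the root; it splits in-order into left and right subtrees.
Root yew: left subtree has 7 nodes {moss, elm, mint, pear, plum, rose, ivy}, right has 5 {ash, teak, iris, daisy, reed}.
  Root ivy: left subtree has 6 nodes {moss, elm, mint, pear, plum, rose}, right has 0 { }.
    Root mint: left subtree has 2 nodes {moss, elm}, right has 3 {pear, plum, rose}.
      Root elm: left subtree has 1 node {moss}, right has 0 { }.
      Root pear: left subtree has 0 nodes { }, right has 2 {plum, rose}.
        Root plum: left subtree has 0 nodes { }, right has 1 {rose}.
  Root daisy: left subtree has 3 nodes {ash, teak, iris}, right has 1 {reed}.
    Root iris: left subtree has 2 nodes {ash, teak}, right has 0 { }.
      Root teak: left subtree has 1 node {ash}, right has 0 { }.

yew ivy mint elm moss pear plum rose daisy iris teak ash reed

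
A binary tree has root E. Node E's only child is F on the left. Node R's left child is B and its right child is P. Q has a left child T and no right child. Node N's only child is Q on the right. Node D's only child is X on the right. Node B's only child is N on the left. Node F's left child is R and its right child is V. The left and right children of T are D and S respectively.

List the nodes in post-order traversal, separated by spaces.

Post-order visits the left subtree, then the right subtree, then the node.
At E: go left to F.
  At F: go left to R.
    At R: go left to B.
      At B: go left to N.
        At N: no left child.
        At N: go right to Q.
          At Q: go left to T.
            At T: go left to D.
              At D: no left child.
              At D: go right to X.
                X is a leaf — visit X.
              Visit D.
            At T: go right to S.
              S is a leaf — visit S.
            Visit T.
          At Q: no right child.
          Visit Q.
        Visit N.
      At B: no right child.
      Visit B.
    At R: go right to P.
      P is a leaf — visit P.
    Visit R.
  At F: go right to V.
    V is a leaf — visit V.
  Visit F.
At E: no right child.
Visit E.

X D S T Q N B P R V F E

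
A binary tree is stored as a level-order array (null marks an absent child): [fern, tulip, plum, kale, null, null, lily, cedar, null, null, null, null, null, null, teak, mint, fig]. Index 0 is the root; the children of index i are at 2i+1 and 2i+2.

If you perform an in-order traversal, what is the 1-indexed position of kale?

In-order visits the left subtree, then the node, then the right subtree.
At fern: go left to tulip.
  At tulip: go left to kale.
    At kale: go left to cedar.
      At cedar: go left to mint.
        mint is a leaf — visit mint.
      Visit cedar.
      At cedar: go right to fig.
        fig is a leaf — visit fig.
    Visit kale.
    At kale: no right child.
  Visit tulip.
  At tulip: no right child.
Visit fern.
At fern: go right to plum.
  At plum: no left child.
  Visit plum.
  At plum: go right to lily.
    At lily: no left child.
    Visit lily.
    At lily: go right to teak.
      teak is a leaf — visit teak.
Full in-order sequence: mint, cedar, fig, kale, tulip, fern, plum, lily, teak.

4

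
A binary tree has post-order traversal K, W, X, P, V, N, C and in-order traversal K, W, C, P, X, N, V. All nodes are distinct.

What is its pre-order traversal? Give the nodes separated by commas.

The last element of post-order is the root; it splits in-order into left and right subtrees.
Root C: left subtree has 2 nodes {K, W}, right has 4 {P, X, N, V}.
  Root W: left subtree has 1 node {K}, right has 0 { }.
  Root N: left subtree has 2 nodes {P, X}, right has 1 {V}.
    Root P: left subtree has 0 nodes { }, right has 1 {X}.

C, W, K, N, P, X, V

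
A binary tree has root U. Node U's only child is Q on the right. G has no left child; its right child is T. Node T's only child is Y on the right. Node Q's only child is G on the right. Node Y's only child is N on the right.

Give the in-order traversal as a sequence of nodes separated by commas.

In-order visits the left subtree, then the node, then the right subtree.
At U: no left child.
Visit U.
At U: go right to Q.
  At Q: no left child.
  Visit Q.
  At Q: go right to G.
    At G: no left child.
    Visit G.
    At G: go right to T.
      At T: no left child.
      Visit T.
      At T: go right to Y.
        At Y: no left child.
        Visit Y.
        At Y: go right to N.
          N is a leaf — visit N.

U, Q, G, T, Y, N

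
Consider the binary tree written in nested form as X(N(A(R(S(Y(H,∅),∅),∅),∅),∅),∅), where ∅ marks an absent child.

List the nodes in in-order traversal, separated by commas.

In-order visits the left subtree, then the node, then the right subtree.
At X: go left to N.
  At N: go left to A.
    At A: go left to R.
      At R: go left to S.
        At S: go left to Y.
          At Y: go left to H.
            H is a leaf — visit H.
          Visit Y.
          At Y: no right child.
        Visit S.
        At S: no right child.
      Visit R.
      At R: no right child.
    Visit A.
    At A: no right child.
  Visit N.
  At N: no right child.
Visit X.
At X: no right child.

H, Y, S, R, A, N, X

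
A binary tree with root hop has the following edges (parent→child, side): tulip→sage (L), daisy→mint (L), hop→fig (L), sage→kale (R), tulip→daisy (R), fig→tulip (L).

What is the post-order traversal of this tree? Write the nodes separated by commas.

Post-order visits the left subtree, then the right subtree, then the node.
At hop: go left to fig.
  At fig: go left to tulip.
    At tulip: go left to sage.
      At sage: no left child.
      At sage: go right to kale.
        kale is a leaf — visit kale.
      Visit sage.
    At tulip: go right to daisy.
      At daisy: go left to mint.
        mint is a leaf — visit mint.
      At daisy: no right child.
      Visit daisy.
    Visit tulip.
  At fig: no right child.
  Visit fig.
At hop: no right child.
Visit hop.

kale, sage, mint, daisy, tulip, fig, hop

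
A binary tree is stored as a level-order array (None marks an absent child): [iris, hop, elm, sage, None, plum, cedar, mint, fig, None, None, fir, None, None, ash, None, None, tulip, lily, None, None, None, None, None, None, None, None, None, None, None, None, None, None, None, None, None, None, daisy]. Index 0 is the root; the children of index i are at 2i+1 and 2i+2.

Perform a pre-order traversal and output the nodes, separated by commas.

iris, hop, sage, mint, fig, tulip, lily, daisy, elm, plum, fir, cedar, ash

Pre-order visits the node, then its left subtree, then its right subtree.
Visit iris.
At iris: go left to hop.
  Visit hop.
  At hop: go left to sage.
    Visit sage.
    At sage: go left to mint.
      mint is a leaf — visit mint.
    At sage: go right to fig.
      Visit fig.
      At fig: go left to tulip.
        tulip is a leaf — visit tulip.
      At fig: go right to lily.
        Visit lily.
        At lily: go left to daisy.
          daisy is a leaf — visit daisy.
        At lily: no right child.
  At hop: no right child.
At iris: go right to elm.
  Visit elm.
  At elm: go left to plum.
    Visit plum.
    At plum: go left to fir.
      fir is a leaf — visit fir.
    At plum: no right child.
  At elm: go right to cedar.
    Visit cedar.
    At cedar: no left child.
    At cedar: go right to ash.
      ash is a leaf — visit ash.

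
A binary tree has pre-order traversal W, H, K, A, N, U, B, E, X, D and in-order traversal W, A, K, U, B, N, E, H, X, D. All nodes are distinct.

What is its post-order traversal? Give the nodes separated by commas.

A, B, U, E, N, K, D, X, H, W

The first element of pre-order is the root; it splits in-order into left and right subtrees.
Root W: left subtree has 0 nodes { }, right has 9 {A, K, U, B, N, E, H, X, D}.
  Root H: left subtree has 6 nodes {A, K, U, B, N, E}, right has 2 {X, D}.
    Root K: left subtree has 1 node {A}, right has 4 {U, B, N, E}.
      Root N: left subtree has 2 nodes {U, B}, right has 1 {E}.
        Root U: left subtree has 0 nodes { }, right has 1 {B}.
    Root X: left subtree has 0 nodes { }, right has 1 {D}.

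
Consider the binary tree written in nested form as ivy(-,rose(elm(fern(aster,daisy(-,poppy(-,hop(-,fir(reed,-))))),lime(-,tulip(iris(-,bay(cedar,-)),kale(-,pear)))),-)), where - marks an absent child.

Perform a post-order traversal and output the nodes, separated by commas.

Post-order visits the left subtree, then the right subtree, then the node.
At ivy: no left child.
At ivy: go right to rose.
  At rose: go left to elm.
    At elm: go left to fern.
      At fern: go left to aster.
        aster is a leaf — visit aster.
      At fern: go right to daisy.
        At daisy: no left child.
        At daisy: go right to poppy.
          At poppy: no left child.
          At poppy: go right to hop.
            At hop: no left child.
            At hop: go right to fir.
              At fir: go left to reed.
                reed is a leaf — visit reed.
              At fir: no right child.
              Visit fir.
            Visit hop.
          Visit poppy.
        Visit daisy.
      Visit fern.
    At elm: go right to lime.
      At lime: no left child.
      At lime: go right to tulip.
        At tulip: go left to iris.
          At iris: no left child.
          At iris: go right to bay.
            At bay: go left to cedar.
              cedar is a leaf — visit cedar.
            At bay: no right child.
            Visit bay.
          Visit iris.
        At tulip: go right to kale.
          At kale: no left child.
          At kale: go right to pear.
            pear is a leaf — visit pear.
          Visit kale.
        Visit tulip.
      Visit lime.
    Visit elm.
  At rose: no right child.
  Visit rose.
Visit ivy.

aster, reed, fir, hop, poppy, daisy, fern, cedar, bay, iris, pear, kale, tulip, lime, elm, rose, ivy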